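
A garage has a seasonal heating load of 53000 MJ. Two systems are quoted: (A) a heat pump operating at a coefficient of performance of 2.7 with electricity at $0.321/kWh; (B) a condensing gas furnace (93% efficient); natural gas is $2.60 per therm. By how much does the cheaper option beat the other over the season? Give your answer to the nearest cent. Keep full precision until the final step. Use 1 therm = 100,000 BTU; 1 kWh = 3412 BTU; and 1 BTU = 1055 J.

$346.00

Heat load = 53000 MJ = 53,000,000,000 J / 1055 = 50,236,967 BTU
Gas: input = 50,236,967 / 0.93 = 54,018,244 BTU = 540.2 therm → 540.2 × $2.60 = $1,404.47
Heat pump: 50,236,967 BTU / 3412 = 14,720 kWh heat; / 2.7 = 5,453 kWh in → × $0.321 = $1,750.47
Difference = |$1,404.47 − $1,750.47| = $346.00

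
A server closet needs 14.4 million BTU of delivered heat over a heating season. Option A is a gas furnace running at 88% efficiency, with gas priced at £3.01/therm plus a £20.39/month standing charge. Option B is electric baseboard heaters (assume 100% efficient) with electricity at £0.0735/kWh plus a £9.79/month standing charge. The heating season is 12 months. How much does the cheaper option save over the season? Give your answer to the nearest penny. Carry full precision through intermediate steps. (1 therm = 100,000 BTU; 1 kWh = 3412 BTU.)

Heat load = 14.4 × 10⁶ BTU = 14,400,000 BTU
Gas: input = 14,400,000 / 0.88 = 16,363,636 BTU = 163.6 therm → 163.6 × £3.01 = £492.55; + 12 × £20.39 standing = £737.23
Electric: 14,400,000 BTU / 3412 = 4,220 kWh → × £0.0735 = £310.20; + 12 × £9.79 standing = £427.68
Difference = |£737.23 − £427.68| = £309.55

£309.55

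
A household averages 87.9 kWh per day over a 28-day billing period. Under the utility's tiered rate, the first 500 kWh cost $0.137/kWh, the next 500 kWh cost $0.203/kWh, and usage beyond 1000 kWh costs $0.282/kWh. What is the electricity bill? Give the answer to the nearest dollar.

$582

Usage = 87.9 kWh/day × 28 days = 2461.2 kWh
First 500 kWh × $0.137 = $68.50
Next 500 kWh × $0.203 = $101.50
Remaining 1461.2 kWh × $0.282 = $412.06
Total = $582.06 ≈ $582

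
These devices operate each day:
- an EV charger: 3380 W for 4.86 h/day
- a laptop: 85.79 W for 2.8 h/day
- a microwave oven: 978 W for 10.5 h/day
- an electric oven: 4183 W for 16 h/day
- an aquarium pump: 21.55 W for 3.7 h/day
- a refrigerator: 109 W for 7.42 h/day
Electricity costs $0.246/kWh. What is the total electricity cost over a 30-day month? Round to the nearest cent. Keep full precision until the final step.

EV charger: 3380 W × 4.86 h × 30 d = 492,804 Wh = 492.8 kWh
laptop: 85.79 W × 2.8 h × 30 d = 7,206 Wh = 7.206 kWh
microwave oven: 978 W × 10.5 h × 30 d = 308,070 Wh = 308.1 kWh
electric oven: 4183 W × 16 h × 30 d = 2,007,840 Wh = 2,008 kWh
aquarium pump: 21.55 W × 3.7 h × 30 d = 2,392 Wh = 2.392 kWh
refrigerator: 109 W × 7.42 h × 30 d = 24,263 Wh = 24.26 kWh
Total energy = 492.8 + 7.206 + 308.1 + 2,008 + 2.392 + 24.26 = 2,843 kWh
Cost = 2,843 kWh × $0.246 = $699.27

$699.27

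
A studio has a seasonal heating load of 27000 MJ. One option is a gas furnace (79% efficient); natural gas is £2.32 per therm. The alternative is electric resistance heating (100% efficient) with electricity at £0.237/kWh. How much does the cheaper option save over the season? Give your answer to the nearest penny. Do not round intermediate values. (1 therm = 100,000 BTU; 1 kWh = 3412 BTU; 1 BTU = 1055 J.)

Heat load = 27000 MJ = 27,000,000,000 J / 1055 = 25,592,417 BTU
Gas: input = 25,592,417 / 0.79 = 32,395,465 BTU = 324 therm → 324 × £2.32 = £751.57
Electric: 25,592,417 BTU / 3412 = 7,501 kWh → × £0.237 = £1,777.67
Difference = |£751.57 − £1,777.67| = £1,026.09

£1026.09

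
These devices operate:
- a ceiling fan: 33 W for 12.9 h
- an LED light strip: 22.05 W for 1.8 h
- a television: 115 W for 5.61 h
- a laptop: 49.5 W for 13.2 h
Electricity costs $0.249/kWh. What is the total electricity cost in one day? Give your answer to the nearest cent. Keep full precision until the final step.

$0.44

ceiling fan: 33 W × 12.9 h = 426 Wh = 0.4257 kWh
LED light strip: 22.05 W × 1.8 h = 40 Wh = 0.03969 kWh
television: 115 W × 5.61 h = 645 Wh = 0.6452 kWh
laptop: 49.5 W × 13.2 h = 653 Wh = 0.6534 kWh
Total energy = 0.4257 + 0.03969 + 0.6452 + 0.6534 = 1.764 kWh
Cost = 1.764 kWh × $0.249 = $0.44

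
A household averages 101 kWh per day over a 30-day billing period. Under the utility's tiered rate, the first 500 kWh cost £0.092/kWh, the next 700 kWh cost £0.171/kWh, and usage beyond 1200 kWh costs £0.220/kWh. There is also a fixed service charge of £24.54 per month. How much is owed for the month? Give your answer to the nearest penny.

£592.84

Usage = 101 kWh/day × 30 days = 3030 kWh
First 500 kWh × £0.092 = £46.00
Next 700 kWh × £0.171 = £119.70
Remaining 1830 kWh × £0.220 = £402.60
Energy charge = £568.30; + service £24.54 = £592.84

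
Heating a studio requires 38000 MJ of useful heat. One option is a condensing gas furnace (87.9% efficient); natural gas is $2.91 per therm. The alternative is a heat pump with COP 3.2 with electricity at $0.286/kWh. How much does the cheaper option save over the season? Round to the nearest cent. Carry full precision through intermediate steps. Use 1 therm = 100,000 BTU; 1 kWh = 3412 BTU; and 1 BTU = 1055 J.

Heat load = 38000 MJ = 38,000,000,000 J / 1055 = 36,018,957 BTU
Gas: input = 36,018,957 / 0.879 = 40,977,198 BTU = 409.8 therm → 409.8 × $2.91 = $1,192.44
Heat pump: 36,018,957 BTU / 3412 = 10,560 kWh heat; / 3.2 = 3,299 kWh in → × $0.286 = $943.49
Difference = |$1,192.44 − $943.49| = $248.94

$248.94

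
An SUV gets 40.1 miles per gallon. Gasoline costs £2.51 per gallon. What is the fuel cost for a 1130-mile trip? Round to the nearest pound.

£71

Fuel = 1130 mi / 40.1 mpg = 28.18 gal
Cost = 28.18 gal × £2.51/gal = £70.73 ≈ £71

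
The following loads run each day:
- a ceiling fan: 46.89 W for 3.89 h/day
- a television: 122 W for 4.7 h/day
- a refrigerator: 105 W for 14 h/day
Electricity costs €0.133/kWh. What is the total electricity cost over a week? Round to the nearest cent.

ceiling fan: 46.89 W × 3.89 h × 7 d = 1,277 Wh = 1.277 kWh
television: 122 W × 4.7 h × 7 d = 4,014 Wh = 4.014 kWh
refrigerator: 105 W × 14 h × 7 d = 10,290 Wh = 10.29 kWh
Total energy = 1.277 + 4.014 + 10.29 = 15.58 kWh
Cost = 15.58 kWh × €0.133 = €2.07

€2.07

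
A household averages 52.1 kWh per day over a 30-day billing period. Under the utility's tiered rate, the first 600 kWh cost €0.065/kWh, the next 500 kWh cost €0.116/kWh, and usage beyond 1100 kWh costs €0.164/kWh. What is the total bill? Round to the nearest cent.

Usage = 52.1 kWh/day × 30 days = 1563 kWh
First 600 kWh × €0.065 = €39.00
Next 500 kWh × €0.116 = €58.00
Remaining 463 kWh × €0.164 = €75.93
Total = €172.93

€172.93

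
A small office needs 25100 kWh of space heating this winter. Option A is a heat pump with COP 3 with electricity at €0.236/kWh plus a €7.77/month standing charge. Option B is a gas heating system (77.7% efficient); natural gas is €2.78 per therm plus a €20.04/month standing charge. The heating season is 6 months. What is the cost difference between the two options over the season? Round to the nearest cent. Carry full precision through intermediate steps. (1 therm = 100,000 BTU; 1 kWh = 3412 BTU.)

Heat load = 25100 kWh × 3412 = 85,641,200 BTU
Gas: input = 85,641,200 / 0.777 = 110,220,335 BTU = 1,102 therm → 1,102 × €2.78 = €3,064.13; + 6 × €20.04 standing = €3,184.37
Heat pump: 85,641,200 BTU / 3412 = 25,100 kWh heat; / 3 = 8,367 kWh in → × €0.236 = €1,974.53; + 6 × €7.77 standing = €2,021.15
Difference = |€3,184.37 − €2,021.15| = €1,163.21

€1163.21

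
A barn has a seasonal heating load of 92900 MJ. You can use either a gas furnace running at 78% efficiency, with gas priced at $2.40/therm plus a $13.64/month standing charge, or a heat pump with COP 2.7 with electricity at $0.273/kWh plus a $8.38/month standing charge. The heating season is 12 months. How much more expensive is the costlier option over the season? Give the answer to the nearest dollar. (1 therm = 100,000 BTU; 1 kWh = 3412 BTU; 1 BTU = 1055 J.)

$163

Heat load = 92900 MJ = 92,900,000,000 J / 1055 = 88,056,872 BTU
Gas: input = 88,056,872 / 0.78 = 112,893,426 BTU = 1,129 therm → 1,129 × $2.40 = $2,709.44; + 12 × $13.64 standing = $2,873.12
Heat pump: 88,056,872 BTU / 3412 = 25,810 kWh heat; / 2.7 = 9,559 kWh in → × $0.273 = $2,609.47; + 12 × $8.38 standing = $2,710.03
Difference = |$2,873.12 − $2,710.03| = $163.09 ≈ $163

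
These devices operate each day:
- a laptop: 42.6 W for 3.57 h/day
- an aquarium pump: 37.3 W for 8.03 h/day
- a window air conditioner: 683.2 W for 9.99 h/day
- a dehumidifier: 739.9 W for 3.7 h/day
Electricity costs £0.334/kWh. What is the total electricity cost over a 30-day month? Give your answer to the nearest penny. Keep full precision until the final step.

laptop: 42.6 W × 3.57 h × 30 d = 4,562 Wh = 4.562 kWh
aquarium pump: 37.3 W × 8.03 h × 30 d = 8,986 Wh = 8.986 kWh
window air conditioner: 683.2 W × 9.99 h × 30 d = 204,755 Wh = 204.8 kWh
dehumidifier: 739.9 W × 3.7 h × 30 d = 82,129 Wh = 82.13 kWh
Total energy = 4.562 + 8.986 + 204.8 + 82.13 = 300.4 kWh
Cost = 300.4 kWh × £0.334 = £100.34

£100.34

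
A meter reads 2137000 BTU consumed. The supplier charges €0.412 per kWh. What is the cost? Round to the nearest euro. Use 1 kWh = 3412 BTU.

2137000 BTU × (0.00029308 kWh/BTU) = 626.3 kWh
Cost = 626.3 kWh × €0.412/kWh = €258.04 ≈ €258

€258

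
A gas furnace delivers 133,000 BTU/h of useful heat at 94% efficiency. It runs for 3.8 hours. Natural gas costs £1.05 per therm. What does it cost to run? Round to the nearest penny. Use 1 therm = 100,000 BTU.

£5.65

Heat delivered = 133,000 BTU/h × 3.8 h = 505,400 BTU
Gas input = 505,400 / 0.94 = 537,660 BTU
= 537,660 / 100,000 = 5.377 therm
Cost = 5.377 × £1.05/therm = £5.65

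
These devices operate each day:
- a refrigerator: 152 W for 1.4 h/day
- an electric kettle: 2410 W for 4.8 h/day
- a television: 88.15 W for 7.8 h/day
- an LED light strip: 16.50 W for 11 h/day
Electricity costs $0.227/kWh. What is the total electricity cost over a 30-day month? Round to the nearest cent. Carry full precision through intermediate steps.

refrigerator: 152 W × 1.4 h × 30 d = 6,384 Wh = 6.384 kWh
electric kettle: 2410 W × 4.8 h × 30 d = 347,040 Wh = 347 kWh
television: 88.15 W × 7.8 h × 30 d = 20,627 Wh = 20.63 kWh
LED light strip: 16.50 W × 11 h × 30 d = 5,445 Wh = 5.445 kWh
Total energy = 6.384 + 347 + 20.63 + 5.445 = 379.5 kWh
Cost = 379.5 kWh × $0.227 = $86.15

$86.15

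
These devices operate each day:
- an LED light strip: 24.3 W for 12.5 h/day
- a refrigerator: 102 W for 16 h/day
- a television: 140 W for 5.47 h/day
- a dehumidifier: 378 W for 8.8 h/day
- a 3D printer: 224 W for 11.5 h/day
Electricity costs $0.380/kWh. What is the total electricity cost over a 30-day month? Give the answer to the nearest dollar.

LED light strip: 24.3 W × 12.5 h × 30 d = 9,112 Wh = 9.113 kWh
refrigerator: 102 W × 16 h × 30 d = 48,960 Wh = 48.96 kWh
television: 140 W × 5.47 h × 30 d = 22,974 Wh = 22.97 kWh
dehumidifier: 378 W × 8.8 h × 30 d = 99,792 Wh = 99.79 kWh
3D printer: 224 W × 11.5 h × 30 d = 77,280 Wh = 77.28 kWh
Total energy = 9.113 + 48.96 + 22.97 + 99.79 + 77.28 = 258.1 kWh
Cost = 258.1 kWh × $0.380 = $98.09 ≈ $98

$98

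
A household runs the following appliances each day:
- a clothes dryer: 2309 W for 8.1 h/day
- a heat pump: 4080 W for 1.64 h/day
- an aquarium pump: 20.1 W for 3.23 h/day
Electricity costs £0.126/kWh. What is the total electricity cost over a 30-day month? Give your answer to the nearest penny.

clothes dryer: 2309 W × 8.1 h × 30 d = 561,087 Wh = 561.1 kWh
heat pump: 4080 W × 1.64 h × 30 d = 200,736 Wh = 200.7 kWh
aquarium pump: 20.1 W × 3.23 h × 30 d = 1,948 Wh = 1.948 kWh
Total energy = 561.1 + 200.7 + 1.948 = 763.8 kWh
Cost = 763.8 kWh × £0.126 = £96.24

£96.24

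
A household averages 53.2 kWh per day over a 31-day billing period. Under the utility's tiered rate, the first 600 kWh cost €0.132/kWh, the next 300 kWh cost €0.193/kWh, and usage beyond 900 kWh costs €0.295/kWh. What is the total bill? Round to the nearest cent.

Usage = 53.2 kWh/day × 31 days = 1649.2 kWh
First 600 kWh × €0.132 = €79.20
Next 300 kWh × €0.193 = €57.90
Remaining 749.2 kWh × €0.295 = €221.01
Total = €358.11

€358.11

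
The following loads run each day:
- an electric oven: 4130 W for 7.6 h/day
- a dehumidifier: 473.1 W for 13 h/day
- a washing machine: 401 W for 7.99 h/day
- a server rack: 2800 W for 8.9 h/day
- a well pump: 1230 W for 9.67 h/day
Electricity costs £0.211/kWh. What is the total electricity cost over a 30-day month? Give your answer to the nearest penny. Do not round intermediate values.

electric oven: 4130 W × 7.6 h × 30 d = 941,640 Wh = 941.6 kWh
dehumidifier: 473.1 W × 13 h × 30 d = 184,509 Wh = 184.5 kWh
washing machine: 401 W × 7.99 h × 30 d = 96,120 Wh = 96.12 kWh
server rack: 2800 W × 8.9 h × 30 d = 747,600 Wh = 747.6 kWh
well pump: 1230 W × 9.67 h × 30 d = 356,823 Wh = 356.8 kWh
Total energy = 941.6 + 184.5 + 96.12 + 747.6 + 356.8 = 2,327 kWh
Cost = 2,327 kWh × £0.211 = £490.93

£490.93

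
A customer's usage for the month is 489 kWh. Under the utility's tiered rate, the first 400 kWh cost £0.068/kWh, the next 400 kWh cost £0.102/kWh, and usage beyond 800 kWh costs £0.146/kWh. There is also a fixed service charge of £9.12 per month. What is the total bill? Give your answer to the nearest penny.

£45.40

First 400 kWh × £0.068 = £27.20
Next 89 kWh × £0.102 = £9.08
Remaining tier: 0 kWh (not reached)
Energy charge = £36.28; + service £9.12 = £45.40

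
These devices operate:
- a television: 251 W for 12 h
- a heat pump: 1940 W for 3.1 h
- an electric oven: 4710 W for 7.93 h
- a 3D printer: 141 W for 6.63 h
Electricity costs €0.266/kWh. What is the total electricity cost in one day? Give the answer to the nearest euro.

€13

television: 251 W × 12 h = 3,012 Wh = 3.012 kWh
heat pump: 1940 W × 3.1 h = 6,014 Wh = 6.014 kWh
electric oven: 4710 W × 7.93 h = 37,350 Wh = 37.35 kWh
3D printer: 141 W × 6.63 h = 935 Wh = 0.9348 kWh
Total energy = 3.012 + 6.014 + 37.35 + 0.9348 = 47.31 kWh
Cost = 47.31 kWh × €0.266 = €12.58 ≈ €13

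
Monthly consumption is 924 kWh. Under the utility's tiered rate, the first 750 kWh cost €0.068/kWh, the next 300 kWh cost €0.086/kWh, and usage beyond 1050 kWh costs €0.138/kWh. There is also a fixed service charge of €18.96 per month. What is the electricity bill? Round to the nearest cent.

€84.92

First 750 kWh × €0.068 = €51.00
Next 174 kWh × €0.086 = €14.96
Remaining tier: 0 kWh (not reached)
Energy charge = €65.96; + service €18.96 = €84.92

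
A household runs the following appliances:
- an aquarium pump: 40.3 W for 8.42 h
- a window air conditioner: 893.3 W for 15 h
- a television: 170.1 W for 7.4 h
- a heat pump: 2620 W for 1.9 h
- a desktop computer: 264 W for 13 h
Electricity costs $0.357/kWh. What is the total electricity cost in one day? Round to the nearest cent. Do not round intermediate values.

$8.36

aquarium pump: 40.3 W × 8.42 h = 339 Wh = 0.3393 kWh
window air conditioner: 893.3 W × 15 h = 13,400 Wh = 13.4 kWh
television: 170.1 W × 7.4 h = 1,259 Wh = 1.259 kWh
heat pump: 2620 W × 1.9 h = 4,978 Wh = 4.978 kWh
desktop computer: 264 W × 13 h = 3,432 Wh = 3.432 kWh
Total energy = 0.3393 + 13.4 + 1.259 + 4.978 + 3.432 = 23.41 kWh
Cost = 23.41 kWh × $0.357 = $8.36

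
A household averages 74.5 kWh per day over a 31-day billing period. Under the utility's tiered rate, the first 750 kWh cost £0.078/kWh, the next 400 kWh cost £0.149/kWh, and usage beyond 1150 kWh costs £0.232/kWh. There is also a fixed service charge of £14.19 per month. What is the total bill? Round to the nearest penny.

Usage = 74.5 kWh/day × 31 days = 2309.5 kWh
First 750 kWh × £0.078 = £58.50
Next 400 kWh × £0.149 = £59.60
Remaining 1159.5 kWh × £0.232 = £269.00
Energy charge = £387.10; + service £14.19 = £401.29

£401.29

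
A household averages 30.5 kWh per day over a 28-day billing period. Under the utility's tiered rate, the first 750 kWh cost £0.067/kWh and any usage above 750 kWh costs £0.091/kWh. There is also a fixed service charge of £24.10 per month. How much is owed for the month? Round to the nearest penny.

£83.81

Usage = 30.5 kWh/day × 28 days = 854 kWh
First 750 kWh × £0.067 = £50.25
Remaining 104 kWh × £0.091 = £9.46
Energy charge = £59.71; + service £24.10 = £83.81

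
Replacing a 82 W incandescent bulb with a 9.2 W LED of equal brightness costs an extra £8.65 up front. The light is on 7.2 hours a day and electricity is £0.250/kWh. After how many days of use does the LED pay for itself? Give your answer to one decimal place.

Power saved = 82 − 9.2 = 72.8 W
Daily energy saved = 72.8 W × 7.2 h = 524.2 Wh = 0.52416 kWh
Daily savings = 0.52416 × £0.250 = £0.1310
Payback = £8.65 / £0.1310 per day = 66.01 days

66.0 days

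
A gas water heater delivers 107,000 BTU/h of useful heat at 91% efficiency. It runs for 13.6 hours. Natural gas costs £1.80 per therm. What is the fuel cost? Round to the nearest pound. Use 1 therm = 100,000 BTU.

£29

Heat delivered = 107,000 BTU/h × 13.6 h = 1,455,200 BTU
Gas input = 1,455,200 / 0.91 = 1,599,121 BTU
= 1,599,121 / 100,000 = 15.99 therm
Cost = 15.99 × £1.80/therm = £28.78 ≈ £29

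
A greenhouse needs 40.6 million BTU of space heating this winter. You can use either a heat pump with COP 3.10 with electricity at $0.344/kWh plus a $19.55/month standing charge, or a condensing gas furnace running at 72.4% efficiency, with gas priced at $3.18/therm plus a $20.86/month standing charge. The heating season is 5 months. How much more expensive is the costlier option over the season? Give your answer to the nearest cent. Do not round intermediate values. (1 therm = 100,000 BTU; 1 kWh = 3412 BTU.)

Heat load = 40.6 × 10⁶ BTU = 40,600,000 BTU
Gas: input = 40,600,000 / 0.724 = 56,077,348 BTU = 560.8 therm → 560.8 × $3.18 = $1,783.26; + 5 × $20.86 standing = $1,887.56
Heat pump: 40,600,000 BTU / 3412 = 11,900 kWh heat; / 3.10 = 3,838 kWh in → × $0.344 = $1,320.43; + 5 × $19.55 standing = $1,418.18
Difference = |$1,887.56 − $1,418.18| = $469.38

$469.38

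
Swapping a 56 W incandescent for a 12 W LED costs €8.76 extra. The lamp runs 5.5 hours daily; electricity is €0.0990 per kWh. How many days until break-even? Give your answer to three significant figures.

366 days

Power saved = 56 − 12 = 44 W
Daily energy saved = 44 W × 5.5 h = 242 Wh = 0.242 kWh
Daily savings = 0.242 × €0.0990 = €0.0240
Payback = €8.76 / €0.0240 per day = 365.6 days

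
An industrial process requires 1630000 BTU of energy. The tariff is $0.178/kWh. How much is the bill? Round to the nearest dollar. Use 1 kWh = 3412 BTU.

$85

1630000 BTU × (0.00029308 kWh/BTU) = 477.7 kWh
Cost = 477.7 kWh × $0.178/kWh = $85.04 ≈ $85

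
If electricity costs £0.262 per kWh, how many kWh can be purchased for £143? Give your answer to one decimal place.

£143 / £0.262 per kWh = 545.8 kWh

545.8 kWh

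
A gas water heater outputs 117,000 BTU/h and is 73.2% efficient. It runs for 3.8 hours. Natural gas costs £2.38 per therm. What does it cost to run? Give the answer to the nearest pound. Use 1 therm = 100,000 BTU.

Heat delivered = 117,000 BTU/h × 3.8 h = 444,600 BTU
Gas input = 444,600 / 0.732 = 607,377 BTU
= 607,377 / 100,000 = 6.074 therm
Cost = 6.074 × £2.38/therm = £14.46 ≈ £14

£14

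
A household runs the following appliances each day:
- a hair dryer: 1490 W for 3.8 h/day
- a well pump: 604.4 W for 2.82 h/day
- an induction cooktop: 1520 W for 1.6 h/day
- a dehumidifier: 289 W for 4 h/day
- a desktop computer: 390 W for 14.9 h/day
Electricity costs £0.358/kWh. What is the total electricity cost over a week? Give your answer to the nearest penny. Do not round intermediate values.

£42.01

hair dryer: 1490 W × 3.8 h × 7 d = 39,634 Wh = 39.63 kWh
well pump: 604.4 W × 2.82 h × 7 d = 11,931 Wh = 11.93 kWh
induction cooktop: 1520 W × 1.6 h × 7 d = 17,024 Wh = 17.02 kWh
dehumidifier: 289 W × 4 h × 7 d = 8,092 Wh = 8.092 kWh
desktop computer: 390 W × 14.9 h × 7 d = 40,677 Wh = 40.68 kWh
Total energy = 39.63 + 11.93 + 17.02 + 8.092 + 40.68 = 117.4 kWh
Cost = 117.4 kWh × £0.358 = £42.01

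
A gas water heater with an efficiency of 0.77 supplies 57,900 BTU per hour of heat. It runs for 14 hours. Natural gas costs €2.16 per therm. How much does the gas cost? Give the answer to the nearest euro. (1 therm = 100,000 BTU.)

€23

Heat delivered = 57,900 BTU/h × 14 h = 810,600 BTU
Gas input = 810,600 / 0.77 = 1,052,727 BTU
= 1,052,727 / 100,000 = 10.53 therm
Cost = 10.53 × €2.16/therm = €22.74 ≈ €23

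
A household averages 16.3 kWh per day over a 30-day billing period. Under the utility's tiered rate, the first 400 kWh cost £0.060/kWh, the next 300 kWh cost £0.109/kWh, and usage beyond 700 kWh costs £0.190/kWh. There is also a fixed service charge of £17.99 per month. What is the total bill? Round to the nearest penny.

Usage = 16.3 kWh/day × 30 days = 489 kWh
First 400 kWh × £0.060 = £24.00
Next 89 kWh × £0.109 = £9.70
Remaining tier: 0 kWh (not reached)
Energy charge = £33.70; + service £17.99 = £51.69

£51.69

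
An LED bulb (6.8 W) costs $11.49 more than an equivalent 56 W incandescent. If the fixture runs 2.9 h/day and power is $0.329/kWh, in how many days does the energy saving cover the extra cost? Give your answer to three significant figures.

245 days

Power saved = 56 − 6.8 = 49.2 W
Daily energy saved = 49.2 W × 2.9 h = 142.7 Wh = 0.14268 kWh
Daily savings = 0.14268 × $0.329 = $0.0469
Payback = $11.49 / $0.0469 per day = 244.8 days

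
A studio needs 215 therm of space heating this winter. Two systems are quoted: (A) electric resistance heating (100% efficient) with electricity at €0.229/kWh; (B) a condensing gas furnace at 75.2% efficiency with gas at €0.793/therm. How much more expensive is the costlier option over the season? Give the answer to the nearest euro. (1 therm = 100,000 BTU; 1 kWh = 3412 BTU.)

€1216

Heat load = 215 therm × 100,000 = 21,500,000 BTU
Gas: input = 21,500,000 / 0.752 = 28,590,426 BTU = 285.9 therm → 285.9 × €0.793 = €226.72
Electric: 21,500,000 BTU / 3412 = 6,301 kWh → × €0.229 = €1,443.00
Difference = |€226.72 − €1,443.00| = €1,216.27 ≈ €1216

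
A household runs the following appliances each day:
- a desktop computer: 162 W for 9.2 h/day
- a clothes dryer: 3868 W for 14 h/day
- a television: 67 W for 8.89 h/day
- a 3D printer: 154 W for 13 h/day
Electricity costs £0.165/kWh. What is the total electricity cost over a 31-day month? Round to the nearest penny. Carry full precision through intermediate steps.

desktop computer: 162 W × 9.2 h × 31 d = 46,202 Wh = 46.2 kWh
clothes dryer: 3868 W × 14 h × 31 d = 1,678,712 Wh = 1,679 kWh
television: 67 W × 8.89 h × 31 d = 18,465 Wh = 18.46 kWh
3D printer: 154 W × 13 h × 31 d = 62,062 Wh = 62.06 kWh
Total energy = 46.2 + 1,679 + 18.46 + 62.06 = 1,805 kWh
Cost = 1,805 kWh × £0.165 = £297.90

£297.90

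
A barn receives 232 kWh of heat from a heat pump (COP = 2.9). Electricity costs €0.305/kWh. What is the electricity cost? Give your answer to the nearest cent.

€24.40

Electrical input = 232 kWh / 2.9 = 80 kWh
Cost = 80 × €0.305/kWh = €24.40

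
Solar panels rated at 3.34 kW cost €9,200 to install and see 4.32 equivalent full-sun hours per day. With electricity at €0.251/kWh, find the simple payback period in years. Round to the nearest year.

Daily generation = 3.34 kW × 4.32 h = 14.43 kWh
Annual generation = 14.43 × 365 = 5266.5 kWh
Annual savings = 5266.5 × €0.251 = €1,321.89
Payback = €9,200 / €1,321.89 = 6.96 years

7 years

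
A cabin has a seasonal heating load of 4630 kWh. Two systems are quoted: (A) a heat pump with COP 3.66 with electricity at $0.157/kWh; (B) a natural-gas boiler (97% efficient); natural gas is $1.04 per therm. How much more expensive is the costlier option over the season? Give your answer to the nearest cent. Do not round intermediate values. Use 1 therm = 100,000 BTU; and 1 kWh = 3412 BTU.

Heat load = 4630 kWh × 3412 = 15,797,560 BTU
Gas: input = 15,797,560 / 0.97 = 16,286,144 BTU = 162.9 therm → 162.9 × $1.04 = $169.38
Heat pump: 15,797,560 BTU / 3412 = 4,630 kWh heat; / 3.66 = 1,265 kWh in → × $0.157 = $198.61
Difference = |$169.38 − $198.61| = $29.23

$29.23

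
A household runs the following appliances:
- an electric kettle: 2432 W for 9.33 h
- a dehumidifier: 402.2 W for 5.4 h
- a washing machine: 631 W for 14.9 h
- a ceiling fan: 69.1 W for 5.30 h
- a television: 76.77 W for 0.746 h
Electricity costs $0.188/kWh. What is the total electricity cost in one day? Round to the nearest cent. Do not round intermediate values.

electric kettle: 2432 W × 9.33 h = 22,691 Wh = 22.69 kWh
dehumidifier: 402.2 W × 5.4 h = 2,172 Wh = 2.172 kWh
washing machine: 631 W × 14.9 h = 9,402 Wh = 9.402 kWh
ceiling fan: 69.1 W × 5.30 h = 366 Wh = 0.3662 kWh
television: 76.77 W × 0.746 h = 57 Wh = 0.05727 kWh
Total energy = 22.69 + 2.172 + 9.402 + 0.3662 + 0.05727 = 34.69 kWh
Cost = 34.69 kWh × $0.188 = $6.52

$6.52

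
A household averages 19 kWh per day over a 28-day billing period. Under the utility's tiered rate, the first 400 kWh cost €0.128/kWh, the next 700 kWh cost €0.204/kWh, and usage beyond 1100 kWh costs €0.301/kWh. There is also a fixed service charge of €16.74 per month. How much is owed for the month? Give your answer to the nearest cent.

Usage = 19 kWh/day × 28 days = 532 kWh
First 400 kWh × €0.128 = €51.20
Next 132 kWh × €0.204 = €26.93
Remaining tier: 0 kWh (not reached)
Energy charge = €78.13; + service €16.74 = €94.87

€94.87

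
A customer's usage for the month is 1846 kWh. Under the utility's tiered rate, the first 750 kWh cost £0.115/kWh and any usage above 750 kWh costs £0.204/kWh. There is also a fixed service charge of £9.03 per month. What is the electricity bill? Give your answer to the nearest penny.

First 750 kWh × £0.115 = £86.25
Remaining 1096 kWh × £0.204 = £223.58
Energy charge = £309.83; + service £9.03 = £318.86

£318.86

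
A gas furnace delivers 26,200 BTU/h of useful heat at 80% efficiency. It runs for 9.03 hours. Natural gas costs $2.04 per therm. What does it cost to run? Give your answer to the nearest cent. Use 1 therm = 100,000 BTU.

$6.03

Heat delivered = 26,200 BTU/h × 9.03 h = 236,586 BTU
Gas input = 236,586 / 0.80 = 295,732 BTU
= 295,732 / 100,000 = 2.957 therm
Cost = 2.957 × $2.04/therm = $6.03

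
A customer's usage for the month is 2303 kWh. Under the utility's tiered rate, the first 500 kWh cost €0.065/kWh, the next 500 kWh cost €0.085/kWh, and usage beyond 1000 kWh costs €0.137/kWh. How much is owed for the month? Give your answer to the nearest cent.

€253.51

First 500 kWh × €0.065 = €32.50
Next 500 kWh × €0.085 = €42.50
Remaining 1303 kWh × €0.137 = €178.51
Total = €253.51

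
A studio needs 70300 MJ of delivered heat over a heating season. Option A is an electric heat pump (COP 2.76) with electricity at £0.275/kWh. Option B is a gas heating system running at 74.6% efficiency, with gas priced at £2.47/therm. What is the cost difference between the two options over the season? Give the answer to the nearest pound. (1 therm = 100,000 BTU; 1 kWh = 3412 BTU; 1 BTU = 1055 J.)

£260

Heat load = 70300 MJ = 70,300,000,000 J / 1055 = 66,635,071 BTU
Gas: input = 66,635,071 / 0.746 = 89,323,152 BTU = 893.2 therm → 893.2 × £2.47 = £2,206.28
Heat pump: 66,635,071 BTU / 3412 = 19,530 kWh heat; / 2.76 = 7,076 kWh in → × £0.275 = £1,945.89
Difference = |£2,206.28 − £1,945.89| = £260.40 ≈ £260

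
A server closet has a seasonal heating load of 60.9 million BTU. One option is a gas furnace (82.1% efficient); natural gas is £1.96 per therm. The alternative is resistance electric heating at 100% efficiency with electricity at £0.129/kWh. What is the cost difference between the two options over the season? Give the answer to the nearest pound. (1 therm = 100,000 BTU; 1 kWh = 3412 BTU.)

£849

Heat load = 60.9 × 10⁶ BTU = 60,900,000 BTU
Gas: input = 60,900,000 / 0.821 = 74,177,832 BTU = 741.8 therm → 741.8 × £1.96 = £1,453.89
Electric: 60,900,000 BTU / 3412 = 17,850 kWh → × £0.129 = £2,302.49
Difference = |£1,453.89 − £2,302.49| = £848.61 ≈ £849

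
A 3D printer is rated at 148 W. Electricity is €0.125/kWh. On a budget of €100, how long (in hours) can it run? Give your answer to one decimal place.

5405.4 h

Energy budget = €100 / €0.125 per kWh = 800 kWh = 800,000 Wh
Runtime = 800,000 Wh / 148 W = 5,405 h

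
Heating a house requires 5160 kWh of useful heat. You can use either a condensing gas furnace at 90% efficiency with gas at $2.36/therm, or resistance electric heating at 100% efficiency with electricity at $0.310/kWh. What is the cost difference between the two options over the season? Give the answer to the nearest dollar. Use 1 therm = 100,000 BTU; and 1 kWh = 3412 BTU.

$1138

Heat load = 5160 kWh × 3412 = 17,605,920 BTU
Gas: input = 17,605,920 / 0.90 = 19,562,133 BTU = 195.6 therm → 195.6 × $2.36 = $461.67
Electric: 17,605,920 BTU / 3412 = 5,160 kWh → × $0.310 = $1,599.60
Difference = |$461.67 − $1,599.60| = $1,137.93 ≈ $1138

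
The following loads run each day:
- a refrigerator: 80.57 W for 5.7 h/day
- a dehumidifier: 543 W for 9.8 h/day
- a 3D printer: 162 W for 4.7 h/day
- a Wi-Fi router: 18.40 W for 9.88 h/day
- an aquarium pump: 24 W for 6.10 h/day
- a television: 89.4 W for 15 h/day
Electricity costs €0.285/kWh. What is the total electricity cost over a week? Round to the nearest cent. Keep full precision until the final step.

€16.38

refrigerator: 80.57 W × 5.7 h × 7 d = 3,215 Wh = 3.215 kWh
dehumidifier: 543 W × 9.8 h × 7 d = 37,250 Wh = 37.25 kWh
3D printer: 162 W × 4.7 h × 7 d = 5,330 Wh = 5.33 kWh
Wi-Fi router: 18.40 W × 9.88 h × 7 d = 1,273 Wh = 1.273 kWh
aquarium pump: 24 W × 6.10 h × 7 d = 1,025 Wh = 1.025 kWh
television: 89.4 W × 15 h × 7 d = 9,387 Wh = 9.387 kWh
Total energy = 3.215 + 37.25 + 5.33 + 1.273 + 1.025 + 9.387 = 57.48 kWh
Cost = 57.48 kWh × €0.285 = €16.38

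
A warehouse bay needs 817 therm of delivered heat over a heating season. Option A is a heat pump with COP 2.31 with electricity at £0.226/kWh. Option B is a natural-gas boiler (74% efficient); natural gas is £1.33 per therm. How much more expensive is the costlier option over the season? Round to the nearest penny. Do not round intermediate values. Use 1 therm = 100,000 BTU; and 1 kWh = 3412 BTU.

Heat load = 817 therm × 100,000 = 81,700,000 BTU
Gas: input = 81,700,000 / 0.74 = 110,405,405 BTU = 1,104 therm → 1,104 × £1.33 = £1,468.39
Heat pump: 81,700,000 BTU / 3412 = 23,940 kWh heat; / 2.31 = 10,370 kWh in → × £0.226 = £2,342.66
Difference = |£1,468.39 − £2,342.66| = £874.27

£874.27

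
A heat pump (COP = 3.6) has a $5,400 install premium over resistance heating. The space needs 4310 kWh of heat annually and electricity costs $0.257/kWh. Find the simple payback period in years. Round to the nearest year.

Resistance: 4310 kWh × $0.257 = $1,107.67/yr
Heat pump: 4310 / 3.6 = 1197 kWh in → × $0.257 = $307.69/yr
Annual savings = $799.98
Payback = $5,400 / $799.98 = 6.75 years

7 years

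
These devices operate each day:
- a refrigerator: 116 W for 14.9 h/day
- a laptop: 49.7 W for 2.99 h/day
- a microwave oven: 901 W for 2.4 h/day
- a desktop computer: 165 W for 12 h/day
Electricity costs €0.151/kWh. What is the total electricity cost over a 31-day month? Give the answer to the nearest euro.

€28

refrigerator: 116 W × 14.9 h × 31 d = 53,580 Wh = 53.58 kWh
laptop: 49.7 W × 2.99 h × 31 d = 4,607 Wh = 4.607 kWh
microwave oven: 901 W × 2.4 h × 31 d = 67,034 Wh = 67.03 kWh
desktop computer: 165 W × 12 h × 31 d = 61,380 Wh = 61.38 kWh
Total energy = 53.58 + 4.607 + 67.03 + 61.38 = 186.6 kWh
Cost = 186.6 kWh × €0.151 = €28.18 ≈ €28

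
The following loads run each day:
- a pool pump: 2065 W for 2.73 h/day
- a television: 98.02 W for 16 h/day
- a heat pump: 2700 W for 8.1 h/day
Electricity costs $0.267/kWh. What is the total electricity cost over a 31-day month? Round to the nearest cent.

$240.66

pool pump: 2065 W × 2.73 h × 31 d = 174,761 Wh = 174.8 kWh
television: 98.02 W × 16 h × 31 d = 48,618 Wh = 48.62 kWh
heat pump: 2700 W × 8.1 h × 31 d = 677,970 Wh = 678 kWh
Total energy = 174.8 + 48.62 + 678 = 901.3 kWh
Cost = 901.3 kWh × $0.267 = $240.66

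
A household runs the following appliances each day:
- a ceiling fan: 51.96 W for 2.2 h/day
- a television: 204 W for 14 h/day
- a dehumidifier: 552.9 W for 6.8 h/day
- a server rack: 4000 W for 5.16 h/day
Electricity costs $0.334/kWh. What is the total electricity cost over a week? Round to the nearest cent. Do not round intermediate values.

ceiling fan: 51.96 W × 2.2 h × 7 d = 800 Wh = 0.8002 kWh
television: 204 W × 14 h × 7 d = 19,992 Wh = 19.99 kWh
dehumidifier: 552.9 W × 6.8 h × 7 d = 26,318 Wh = 26.32 kWh
server rack: 4000 W × 5.16 h × 7 d = 144,480 Wh = 144.5 kWh
Total energy = 0.8002 + 19.99 + 26.32 + 144.5 = 191.6 kWh
Cost = 191.6 kWh × $0.334 = $63.99

$63.99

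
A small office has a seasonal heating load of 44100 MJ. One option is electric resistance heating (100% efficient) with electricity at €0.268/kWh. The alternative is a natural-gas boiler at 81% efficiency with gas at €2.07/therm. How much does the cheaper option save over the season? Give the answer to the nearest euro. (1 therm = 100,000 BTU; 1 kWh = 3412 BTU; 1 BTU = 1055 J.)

€2215

Heat load = 44100 MJ = 44,100,000,000 J / 1055 = 41,800,948 BTU
Gas: input = 41,800,948 / 0.81 = 51,606,108 BTU = 516.1 therm → 516.1 × €2.07 = €1,068.25
Electric: 41,800,948 BTU / 3412 = 12,250 kWh → × €0.268 = €3,283.31
Difference = |€1,068.25 − €3,283.31| = €2,215.06 ≈ €2215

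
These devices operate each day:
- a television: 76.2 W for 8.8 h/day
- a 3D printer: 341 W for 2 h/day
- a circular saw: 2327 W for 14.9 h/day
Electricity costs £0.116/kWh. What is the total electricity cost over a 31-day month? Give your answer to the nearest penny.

£129.55

television: 76.2 W × 8.8 h × 31 d = 20,787 Wh = 20.79 kWh
3D printer: 341 W × 2 h × 31 d = 21,142 Wh = 21.14 kWh
circular saw: 2327 W × 14.9 h × 31 d = 1,074,841 Wh = 1,075 kWh
Total energy = 20.79 + 21.14 + 1,075 = 1,117 kWh
Cost = 1,117 kWh × £0.116 = £129.55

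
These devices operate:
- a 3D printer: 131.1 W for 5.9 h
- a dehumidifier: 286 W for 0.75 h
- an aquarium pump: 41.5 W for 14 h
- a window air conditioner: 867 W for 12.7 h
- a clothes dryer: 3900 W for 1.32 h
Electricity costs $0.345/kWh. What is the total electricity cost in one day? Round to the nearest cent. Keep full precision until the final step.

3D printer: 131.1 W × 5.9 h = 773 Wh = 0.7735 kWh
dehumidifier: 286 W × 0.75 h = 214 Wh = 0.2145 kWh
aquarium pump: 41.5 W × 14 h = 581 Wh = 0.581 kWh
window air conditioner: 867 W × 12.7 h = 11,011 Wh = 11.01 kWh
clothes dryer: 3900 W × 1.32 h = 5,148 Wh = 5.148 kWh
Total energy = 0.7735 + 0.2145 + 0.581 + 11.01 + 5.148 = 17.73 kWh
Cost = 17.73 kWh × $0.345 = $6.12

$6.12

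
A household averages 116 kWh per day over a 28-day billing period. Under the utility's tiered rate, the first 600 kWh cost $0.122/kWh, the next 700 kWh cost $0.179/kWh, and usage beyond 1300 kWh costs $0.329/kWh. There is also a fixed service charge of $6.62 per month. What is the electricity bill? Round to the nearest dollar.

$846

Usage = 116 kWh/day × 28 days = 3248 kWh
First 600 kWh × $0.122 = $73.20
Next 700 kWh × $0.179 = $125.30
Remaining 1948 kWh × $0.329 = $640.89
Energy charge = $839.39; + service $6.62 = $846.01 ≈ $846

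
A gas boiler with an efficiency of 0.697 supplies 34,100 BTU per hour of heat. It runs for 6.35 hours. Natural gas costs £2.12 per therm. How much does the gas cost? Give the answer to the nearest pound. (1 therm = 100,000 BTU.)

Heat delivered = 34,100 BTU/h × 6.35 h = 216,535 BTU
Gas input = 216,535 / 0.697 = 310,667 BTU
= 310,667 / 100,000 = 3.107 therm
Cost = 3.107 × £2.12/therm = £6.59 ≈ £7

£7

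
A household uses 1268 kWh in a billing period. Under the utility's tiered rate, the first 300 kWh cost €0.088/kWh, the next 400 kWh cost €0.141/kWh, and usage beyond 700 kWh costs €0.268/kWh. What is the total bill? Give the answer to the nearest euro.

First 300 kWh × €0.088 = €26.40
Next 400 kWh × €0.141 = €56.40
Remaining 568 kWh × €0.268 = €152.22
Total = €235.02 ≈ €235

€235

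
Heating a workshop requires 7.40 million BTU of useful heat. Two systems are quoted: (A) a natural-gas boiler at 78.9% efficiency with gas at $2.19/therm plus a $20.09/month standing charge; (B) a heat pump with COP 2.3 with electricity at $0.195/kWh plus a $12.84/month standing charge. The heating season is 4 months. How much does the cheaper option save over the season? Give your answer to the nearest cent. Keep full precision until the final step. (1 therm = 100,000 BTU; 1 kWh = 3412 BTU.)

$50.52

Heat load = 7.40 × 10⁶ BTU = 7,400,000 BTU
Gas: input = 7,400,000 / 0.789 = 9,378,961 BTU = 93.79 therm → 93.79 × $2.19 = $205.40; + 4 × $20.09 standing = $285.76
Heat pump: 7,400,000 BTU / 3412 = 2,169 kWh heat; / 2.3 = 943 kWh in → × $0.195 = $183.88; + 4 × $12.84 standing = $235.24
Difference = |$285.76 − $235.24| = $50.52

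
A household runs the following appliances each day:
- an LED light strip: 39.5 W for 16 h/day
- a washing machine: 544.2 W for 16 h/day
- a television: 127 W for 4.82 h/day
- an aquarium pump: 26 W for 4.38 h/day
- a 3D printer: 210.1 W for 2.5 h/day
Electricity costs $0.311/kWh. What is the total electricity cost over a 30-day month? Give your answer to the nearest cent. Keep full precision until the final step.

LED light strip: 39.5 W × 16 h × 30 d = 18,960 Wh = 18.96 kWh
washing machine: 544.2 W × 16 h × 30 d = 261,216 Wh = 261.2 kWh
television: 127 W × 4.82 h × 30 d = 18,364 Wh = 18.36 kWh
aquarium pump: 26 W × 4.38 h × 30 d = 3,416 Wh = 3.416 kWh
3D printer: 210.1 W × 2.5 h × 30 d = 15,758 Wh = 15.76 kWh
Total energy = 18.96 + 261.2 + 18.36 + 3.416 + 15.76 = 317.7 kWh
Cost = 317.7 kWh × $0.311 = $98.81

$98.81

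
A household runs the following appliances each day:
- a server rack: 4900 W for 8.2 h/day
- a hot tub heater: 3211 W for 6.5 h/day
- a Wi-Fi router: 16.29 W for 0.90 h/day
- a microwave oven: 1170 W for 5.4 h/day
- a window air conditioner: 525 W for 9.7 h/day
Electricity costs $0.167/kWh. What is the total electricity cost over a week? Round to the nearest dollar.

$85

server rack: 4900 W × 8.2 h × 7 d = 281,260 Wh = 281.3 kWh
hot tub heater: 3211 W × 6.5 h × 7 d = 146,100 Wh = 146.1 kWh
Wi-Fi router: 16.29 W × 0.90 h × 7 d = 103 Wh = 0.1026 kWh
microwave oven: 1170 W × 5.4 h × 7 d = 44,226 Wh = 44.23 kWh
window air conditioner: 525 W × 9.7 h × 7 d = 35,648 Wh = 35.65 kWh
Total energy = 281.3 + 146.1 + 0.1026 + 44.23 + 35.65 = 507.3 kWh
Cost = 507.3 kWh × $0.167 = $84.73 ≈ $85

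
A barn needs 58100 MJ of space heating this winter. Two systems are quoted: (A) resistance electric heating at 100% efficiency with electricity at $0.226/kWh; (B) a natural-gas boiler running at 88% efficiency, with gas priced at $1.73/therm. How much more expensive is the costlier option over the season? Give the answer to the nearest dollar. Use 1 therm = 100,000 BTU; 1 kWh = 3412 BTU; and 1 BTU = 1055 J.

$2565

Heat load = 58100 MJ = 58,100,000,000 J / 1055 = 55,071,090 BTU
Gas: input = 55,071,090 / 0.88 = 62,580,784 BTU = 625.8 therm → 625.8 × $1.73 = $1,082.65
Electric: 55,071,090 BTU / 3412 = 16,140 kWh → × $0.226 = $3,647.73
Difference = |$1,082.65 − $3,647.73| = $2,565.09 ≈ $2565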